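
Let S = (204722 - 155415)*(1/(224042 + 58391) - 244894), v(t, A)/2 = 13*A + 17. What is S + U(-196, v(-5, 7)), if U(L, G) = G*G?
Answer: -3410362037914959/282433 ≈ -1.2075e+10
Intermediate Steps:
v(t, A) = 34 + 26*A (v(t, A) = 2*(13*A + 17) = 2*(17 + 13*A) = 34 + 26*A)
U(L, G) = G²
S = -3410375215109007/282433 (S = 49307*(1/282433 - 244894) = 49307*(-69166147101/282433) = -3410375215109007/282433 ≈ -1.2075e+10)
S + U(-196, v(-5, 7)) = -3410375215109007/282433 + (34 + 26*7)² = -3410375215109007/282433 + (34 + 182)² = -3410375215109007/282433 + 216² = -3410375215109007/282433 + 46656 = -3410362037914959/282433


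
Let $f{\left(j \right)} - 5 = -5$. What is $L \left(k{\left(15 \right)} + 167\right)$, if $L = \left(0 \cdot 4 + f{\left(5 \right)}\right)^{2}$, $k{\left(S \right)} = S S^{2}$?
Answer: $0$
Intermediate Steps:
$f{\left(j \right)} = 0$ ($f{\left(j \right)} = 5 - 5 = 0$)
$k{\left(S \right)} = S^{3}$
$L = 0$ ($L = \left(0 \cdot 4 + 0\right)^{2} = \left(0 + 0\right)^{2} = 0^{2} = 0$)
$L \left(k{\left(15 \right)} + 167\right) = 0 \left(15^{3} + 167\right) = 0 \left(3375 + 167\right) = 0 \cdot 3542 = 0$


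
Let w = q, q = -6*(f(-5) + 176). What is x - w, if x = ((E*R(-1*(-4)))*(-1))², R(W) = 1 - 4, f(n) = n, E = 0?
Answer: 1026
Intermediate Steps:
R(W) = -3
q = -1026 (q = -6*(-5 + 176) = -6*171 = -1026)
x = 0 (x = ((0*(-3))*(-1))² = (0*(-1))² = 0² = 0)
w = -1026
x - w = 0 - 1*(-1026) = 0 + 1026 = 1026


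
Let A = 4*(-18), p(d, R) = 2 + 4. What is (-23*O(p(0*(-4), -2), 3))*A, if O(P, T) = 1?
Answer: 1656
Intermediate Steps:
p(d, R) = 6
A = -72
(-23*O(p(0*(-4), -2), 3))*A = -23*1*(-72) = -23*(-72) = 1656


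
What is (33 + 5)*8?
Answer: 304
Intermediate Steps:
(33 + 5)*8 = 38*8 = 304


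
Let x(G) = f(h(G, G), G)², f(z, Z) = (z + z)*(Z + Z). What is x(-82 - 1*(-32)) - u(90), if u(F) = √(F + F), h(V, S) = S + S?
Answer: 400000000 - 6*√5 ≈ 4.0000e+8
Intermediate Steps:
h(V, S) = 2*S
f(z, Z) = 4*Z*z (f(z, Z) = (2*z)*(2*Z) = 4*Z*z)
x(G) = 64*G⁴ (x(G) = (4*G*(2*G))² = (8*G²)² = 64*G⁴)
u(F) = √2*√F (u(F) = √(2*F) = √2*√F)
x(-82 - 1*(-32)) - u(90) = 64*(-82 - 1*(-32))⁴ - √2*√90 = 64*(-82 + 32)⁴ - √2*3*√10 = 64*(-50)⁴ - 6*√5 = 64*6250000 - 6*√5 = 400000000 - 6*√5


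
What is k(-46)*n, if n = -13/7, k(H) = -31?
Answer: 403/7 ≈ 57.571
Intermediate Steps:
n = -13/7 (n = -13*⅐ = -13/7 ≈ -1.8571)
k(-46)*n = -31*(-13/7) = 403/7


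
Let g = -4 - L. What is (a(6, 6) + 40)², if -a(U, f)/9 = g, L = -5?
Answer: 961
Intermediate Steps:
g = 1 (g = -4 - (-5) = -4 - 1*(-5) = -4 + 5 = 1)
a(U, f) = -9 (a(U, f) = -9*1 = -9)
(a(6, 6) + 40)² = (-9 + 40)² = 31² = 961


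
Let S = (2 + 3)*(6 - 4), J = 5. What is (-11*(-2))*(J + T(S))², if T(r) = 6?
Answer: 2662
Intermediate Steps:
S = 10 (S = 5*2 = 10)
(-11*(-2))*(J + T(S))² = (-11*(-2))*(5 + 6)² = 22*11² = 22*121 = 2662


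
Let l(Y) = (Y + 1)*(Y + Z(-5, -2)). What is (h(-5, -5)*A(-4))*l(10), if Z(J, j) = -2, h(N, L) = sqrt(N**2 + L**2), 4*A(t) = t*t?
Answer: 1760*sqrt(2) ≈ 2489.0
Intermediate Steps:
A(t) = t**2/4 (A(t) = (t*t)/4 = t**2/4)
h(N, L) = sqrt(L**2 + N**2)
l(Y) = (1 + Y)*(-2 + Y) (l(Y) = (Y + 1)*(Y - 2) = (1 + Y)*(-2 + Y))
(h(-5, -5)*A(-4))*l(10) = (sqrt((-5)**2 + (-5)**2)*((1/4)*(-4)**2))*(-2 + 10**2 - 1*10) = (sqrt(25 + 25)*((1/4)*16))*(-2 + 100 - 10) = (sqrt(50)*4)*88 = ((5*sqrt(2))*4)*88 = (20*sqrt(2))*88 = 1760*sqrt(2)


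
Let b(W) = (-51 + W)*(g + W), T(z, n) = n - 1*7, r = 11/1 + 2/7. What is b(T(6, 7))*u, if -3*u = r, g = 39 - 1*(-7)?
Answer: 61778/7 ≈ 8825.4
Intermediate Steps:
r = 79/7 (r = 11*1 + 2*(⅐) = 11 + 2/7 = 79/7 ≈ 11.286)
g = 46 (g = 39 + 7 = 46)
T(z, n) = -7 + n (T(z, n) = n - 7 = -7 + n)
u = -79/21 (u = -⅓*79/7 = -79/21 ≈ -3.7619)
b(W) = (-51 + W)*(46 + W)
b(T(6, 7))*u = (-2346 + (-7 + 7)² - 5*(-7 + 7))*(-79/21) = (-2346 + 0² - 5*0)*(-79/21) = (-2346 + 0 + 0)*(-79/21) = -2346*(-79/21) = 61778/7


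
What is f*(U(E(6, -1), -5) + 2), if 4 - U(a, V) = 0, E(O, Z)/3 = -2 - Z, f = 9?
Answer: 54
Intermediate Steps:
E(O, Z) = -6 - 3*Z (E(O, Z) = 3*(-2 - Z) = -6 - 3*Z)
U(a, V) = 4 (U(a, V) = 4 - 1*0 = 4 + 0 = 4)
f*(U(E(6, -1), -5) + 2) = 9*(4 + 2) = 9*6 = 54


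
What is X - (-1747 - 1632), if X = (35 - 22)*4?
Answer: 3431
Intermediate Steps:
X = 52 (X = 13*4 = 52)
X - (-1747 - 1632) = 52 - (-1747 - 1632) = 52 - 1*(-3379) = 52 + 3379 = 3431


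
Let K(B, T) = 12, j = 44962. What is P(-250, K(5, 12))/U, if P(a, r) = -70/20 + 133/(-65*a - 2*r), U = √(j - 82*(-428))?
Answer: -71*√80058/1627846 ≈ -0.012341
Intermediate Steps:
U = √80058 (U = √(44962 - 82*(-428)) = √(44962 + 35096) = √80058 ≈ 282.95)
P(a, r) = -7/2 + 133/(-65*a - 2*r) (P(a, r) = -70*1/20 + 133/(-65*a - 2*r) = -7/2 + 133/(-65*a - 2*r))
P(-250, K(5, 12))/U = (7*(-38 - 65*(-250) - 2*12)/(2*(2*12 + 65*(-250))))/(√80058) = (7*(-38 + 16250 - 24)/(2*(24 - 16250)))*(√80058/80058) = ((7/2)*16188/(-16226))*(√80058/80058) = ((7/2)*(-1/16226)*16188)*(√80058/80058) = -71*√80058/1627846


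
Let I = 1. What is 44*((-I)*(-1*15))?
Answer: 660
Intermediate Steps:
44*((-I)*(-1*15)) = 44*((-1*1)*(-1*15)) = 44*(-1*(-15)) = 44*15 = 660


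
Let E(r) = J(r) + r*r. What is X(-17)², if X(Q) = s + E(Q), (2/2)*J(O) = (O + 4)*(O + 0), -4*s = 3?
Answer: 4149369/16 ≈ 2.5934e+5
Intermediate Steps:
s = -¾ (s = -¼*3 = -¾ ≈ -0.75000)
J(O) = O*(4 + O) (J(O) = (O + 4)*(O + 0) = (4 + O)*O = O*(4 + O))
E(r) = r² + r*(4 + r) (E(r) = r*(4 + r) + r*r = r*(4 + r) + r² = r² + r*(4 + r))
X(Q) = -¾ + 2*Q*(2 + Q)
X(-17)² = (-¾ + 2*(-17)² + 4*(-17))² = (-¾ + 2*289 - 68)² = (-¾ + 578 - 68)² = (2037/4)² = 4149369/16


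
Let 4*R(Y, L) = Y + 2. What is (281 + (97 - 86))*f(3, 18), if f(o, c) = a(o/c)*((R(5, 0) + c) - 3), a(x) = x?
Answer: 4891/6 ≈ 815.17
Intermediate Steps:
R(Y, L) = ½ + Y/4 (R(Y, L) = (Y + 2)/4 = (2 + Y)/4 = ½ + Y/4)
f(o, c) = o*(-5/4 + c)/c (f(o, c) = (o/c)*(((½ + (¼)*5) + c) - 3) = (o/c)*(((½ + 5/4) + c) - 3) = (o/c)*((7/4 + c) - 3) = (o/c)*(-5/4 + c) = o*(-5/4 + c)/c)
(281 + (97 - 86))*f(3, 18) = (281 + (97 - 86))*(3 - 5/4*3/18) = (281 + 11)*(3 - 5/4*3*1/18) = 292*(3 - 5/24) = 292*(67/24) = 4891/6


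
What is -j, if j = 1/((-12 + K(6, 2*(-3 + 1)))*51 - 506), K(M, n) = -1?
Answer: 1/1169 ≈ 0.00085543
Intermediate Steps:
j = -1/1169 (j = 1/((-12 - 1)*51 - 506) = 1/(-13*51 - 506) = 1/(-663 - 506) = 1/(-1169) = -1/1169 ≈ -0.00085543)
-j = -1*(-1/1169) = 1/1169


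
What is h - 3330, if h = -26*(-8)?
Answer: -3122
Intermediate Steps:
h = 208
h - 3330 = 208 - 3330 = -3122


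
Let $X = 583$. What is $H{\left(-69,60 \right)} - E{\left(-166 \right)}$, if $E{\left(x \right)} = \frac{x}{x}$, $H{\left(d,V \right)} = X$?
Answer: $582$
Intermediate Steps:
$H{\left(d,V \right)} = 583$
$E{\left(x \right)} = 1$
$H{\left(-69,60 \right)} - E{\left(-166 \right)} = 583 - 1 = 582$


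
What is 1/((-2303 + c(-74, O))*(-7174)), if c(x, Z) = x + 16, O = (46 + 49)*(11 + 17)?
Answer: 1/16937814 ≈ 5.9040e-8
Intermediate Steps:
O = 2660 (O = 95*28 = 2660)
c(x, Z) = 16 + x
1/((-2303 + c(-74, O))*(-7174)) = 1/((-2303 + (16 - 74))*(-7174)) = -1/7174/(-2303 - 58) = -1/7174/(-2361) = -1/2361*(-1/7174) = 1/16937814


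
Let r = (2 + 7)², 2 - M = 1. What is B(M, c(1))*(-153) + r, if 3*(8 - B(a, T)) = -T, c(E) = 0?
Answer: -1143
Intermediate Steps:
M = 1 (M = 2 - 1*1 = 2 - 1 = 1)
B(a, T) = 8 + T/3 (B(a, T) = 8 - (-1)*T/3 = 8 + T/3)
r = 81 (r = 9² = 81)
B(M, c(1))*(-153) + r = (8 + (⅓)*0)*(-153) + 81 = (8 + 0)*(-153) + 81 = 8*(-153) + 81 = -1224 + 81 = -1143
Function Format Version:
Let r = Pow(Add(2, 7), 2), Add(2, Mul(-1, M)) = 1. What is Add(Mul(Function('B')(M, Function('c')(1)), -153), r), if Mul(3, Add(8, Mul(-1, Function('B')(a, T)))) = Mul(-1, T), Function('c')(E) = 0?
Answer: -1143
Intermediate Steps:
M = 1 (M = Add(2, Mul(-1, 1)) = Add(2, -1) = 1)
Function('B')(a, T) = Add(8, Mul(Rational(1, 3), T)) (Function('B')(a, T) = Add(8, Mul(Rational(-1, 3), Mul(-1, T))) = Add(8, Mul(Rational(1, 3), T)))
r = 81 (r = Pow(9, 2) = 81)
Add(Mul(Function('B')(M, Function('c')(1)), -153), r) = Add(Mul(Add(8, Mul(Rational(1, 3), 0)), -153), 81) = Add(Mul(Add(8, 0), -153), 81) = Add(Mul(8, -153), 81) = Add(-1224, 81) = -1143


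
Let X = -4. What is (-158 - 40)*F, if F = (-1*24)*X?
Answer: -19008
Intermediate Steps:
F = 96 (F = -1*24*(-4) = -24*(-4) = 96)
(-158 - 40)*F = (-158 - 40)*96 = -198*96 = -19008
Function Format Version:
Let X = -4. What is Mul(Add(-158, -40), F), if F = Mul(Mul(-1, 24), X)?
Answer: -19008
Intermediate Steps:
F = 96 (F = Mul(Mul(-1, 24), -4) = Mul(-24, -4) = 96)
Mul(Add(-158, -40), F) = Mul(Add(-158, -40), 96) = Mul(-198, 96) = -19008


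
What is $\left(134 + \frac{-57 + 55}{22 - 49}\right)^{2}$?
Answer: $\frac{13104400}{729} \approx 17976.0$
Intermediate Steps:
$\left(134 + \frac{-57 + 55}{22 - 49}\right)^{2} = \left(134 - \frac{2}{-27}\right)^{2} = \left(134 - - \frac{2}{27}\right)^{2} = \left(134 + \frac{2}{27}\right)^{2} = \left(\frac{3620}{27}\right)^{2} = \frac{13104400}{729}$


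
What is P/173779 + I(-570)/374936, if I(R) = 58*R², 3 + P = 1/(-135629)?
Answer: 55518461441980379/1104630443802197 ≈ 50.260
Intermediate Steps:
P = -406888/135629 (P = -3 + 1/(-135629) = -3 - 1/135629 = -406888/135629 ≈ -3.0000)
P/173779 + I(-570)/374936 = -406888/135629/173779 + (58*(-570)²)/374936 = -406888/135629*1/173779 + (58*324900)*(1/374936) = -406888/23569471991 + 18844200*(1/374936) = -406888/23569471991 + 2355525/46867 = 55518461441980379/1104630443802197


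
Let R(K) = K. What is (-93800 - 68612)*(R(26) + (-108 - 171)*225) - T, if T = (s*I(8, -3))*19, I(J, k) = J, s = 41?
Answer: 10191184356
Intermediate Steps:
T = 6232 (T = (41*8)*19 = 328*19 = 6232)
(-93800 - 68612)*(R(26) + (-108 - 171)*225) - T = (-93800 - 68612)*(26 + (-108 - 171)*225) - 1*6232 = -162412*(26 - 279*225) - 6232 = -162412*(26 - 62775) - 6232 = -162412*(-62749) - 6232 = 10191190588 - 6232 = 10191184356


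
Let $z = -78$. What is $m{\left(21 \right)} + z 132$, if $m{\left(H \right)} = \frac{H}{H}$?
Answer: $-10295$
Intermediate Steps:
$m{\left(H \right)} = 1$
$m{\left(21 \right)} + z 132 = 1 - 10296 = -10295$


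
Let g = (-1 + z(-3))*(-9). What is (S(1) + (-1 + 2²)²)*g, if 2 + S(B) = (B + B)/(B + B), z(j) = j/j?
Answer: 0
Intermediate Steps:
z(j) = 1
g = 0 (g = (-1 + 1)*(-9) = 0*(-9) = 0)
S(B) = -1 (S(B) = -2 + (B + B)/(B + B) = -2 + (2*B)/((2*B)) = -2 + (2*B)*(1/(2*B)) = -2 + 1 = -1)
(S(1) + (-1 + 2²)²)*g = (-1 + (-1 + 2²)²)*0 = (-1 + (-1 + 4)²)*0 = (-1 + 3²)*0 = (-1 + 9)*0 = 8*0 = 0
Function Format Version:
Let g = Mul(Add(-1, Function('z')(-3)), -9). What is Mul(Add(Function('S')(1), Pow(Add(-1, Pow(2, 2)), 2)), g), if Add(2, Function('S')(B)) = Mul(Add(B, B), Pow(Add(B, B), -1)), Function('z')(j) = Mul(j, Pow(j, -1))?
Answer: 0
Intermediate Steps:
Function('z')(j) = 1
g = 0 (g = Mul(Add(-1, 1), -9) = Mul(0, -9) = 0)
Function('S')(B) = -1 (Function('S')(B) = Add(-2, Mul(Add(B, B), Pow(Add(B, B), -1))) = Add(-2, Mul(Mul(2, B), Pow(Mul(2, B), -1))) = Add(-2, Mul(Mul(2, B), Mul(Rational(1, 2), Pow(B, -1)))) = Add(-2, 1) = -1)
Mul(Add(Function('S')(1), Pow(Add(-1, Pow(2, 2)), 2)), g) = Mul(Add(-1, Pow(Add(-1, Pow(2, 2)), 2)), 0) = Mul(Add(-1, Pow(Add(-1, 4), 2)), 0) = Mul(Add(-1, Pow(3, 2)), 0) = Mul(Add(-1, 9), 0) = Mul(8, 0) = 0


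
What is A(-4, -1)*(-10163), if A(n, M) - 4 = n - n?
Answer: -40652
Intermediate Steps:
A(n, M) = 4 (A(n, M) = 4 + (n - n) = 4 + 0 = 4)
A(-4, -1)*(-10163) = 4*(-10163) = -40652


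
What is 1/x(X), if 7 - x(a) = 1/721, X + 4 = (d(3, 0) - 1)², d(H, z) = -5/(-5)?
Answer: 721/5046 ≈ 0.14289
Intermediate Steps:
d(H, z) = 1 (d(H, z) = -5*(-⅕) = 1)
X = -4 (X = -4 + (1 - 1)² = -4 + 0² = -4 + 0 = -4)
x(a) = 5046/721 (x(a) = 7 - 1/721 = 5046/721)
1/x(X) = 1/(5046/721) = 721/5046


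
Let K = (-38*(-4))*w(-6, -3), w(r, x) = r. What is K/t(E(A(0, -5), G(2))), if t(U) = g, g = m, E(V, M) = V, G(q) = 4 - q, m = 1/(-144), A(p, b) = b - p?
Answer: 131328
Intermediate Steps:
m = -1/144 ≈ -0.0069444
g = -1/144 ≈ -0.0069444
t(U) = -1/144
K = -912 (K = -38*(-4)*(-6) = 152*(-6) = -912)
K/t(E(A(0, -5), G(2))) = -912/(-1/144) = -912*(-144) = 131328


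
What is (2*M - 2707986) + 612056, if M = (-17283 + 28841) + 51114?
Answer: -1970586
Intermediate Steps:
M = 62672 (M = 11558 + 51114 = 62672)
(2*M - 2707986) + 612056 = (2*62672 - 2707986) + 612056 = (125344 - 2707986) + 612056 = -2582642 + 612056 = -1970586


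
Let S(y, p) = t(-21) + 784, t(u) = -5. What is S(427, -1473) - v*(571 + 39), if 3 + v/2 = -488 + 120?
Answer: 453399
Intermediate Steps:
v = -742 (v = -6 + 2*(-488 + 120) = -6 + 2*(-368) = -6 - 736 = -742)
S(y, p) = 779 (S(y, p) = -5 + 784 = 779)
S(427, -1473) - v*(571 + 39) = 779 - (-742)*(571 + 39) = 779 - (-742)*610 = 779 - 1*(-452620) = 779 + 452620 = 453399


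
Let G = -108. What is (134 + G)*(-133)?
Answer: -3458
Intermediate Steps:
(134 + G)*(-133) = (134 - 108)*(-133) = 26*(-133) = -3458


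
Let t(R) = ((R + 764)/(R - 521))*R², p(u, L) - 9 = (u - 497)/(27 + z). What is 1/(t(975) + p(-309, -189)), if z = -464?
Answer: 198398/722422965881 ≈ 2.7463e-7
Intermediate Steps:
p(u, L) = 4430/437 - u/437 (p(u, L) = 9 + (u - 497)/(27 - 464) = 9 + (-497 + u)/(-437) = 9 + (-497 + u)*(-1/437) = 9 + (497/437 - u/437) = 4430/437 - u/437)
t(R) = R²*(764 + R)/(-521 + R) (t(R) = ((764 + R)/(-521 + R))*R² = R²*(764 + R)/(-521 + R))
1/(t(975) + p(-309, -189)) = 1/(975²*(764 + 975)/(-521 + 975) + (4430/437 - 1/437*(-309))) = 1/(950625*1739/454 + (4430/437 + 309/437)) = 1/(950625*(1/454)*1739 + 4739/437) = 1/(1653136875/454 + 4739/437) = 1/(722422965881/198398) = 198398/722422965881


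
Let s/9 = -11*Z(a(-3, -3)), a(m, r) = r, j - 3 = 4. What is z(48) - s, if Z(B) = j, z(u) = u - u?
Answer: 693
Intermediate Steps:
j = 7 (j = 3 + 4 = 7)
z(u) = 0
Z(B) = 7
s = -693 (s = 9*(-11*7) = 9*(-77) = -693)
z(48) - s = 0 - 1*(-693) = 0 + 693 = 693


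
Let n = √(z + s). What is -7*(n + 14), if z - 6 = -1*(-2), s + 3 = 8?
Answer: -98 - 7*√13 ≈ -123.24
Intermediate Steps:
s = 5 (s = -3 + 8 = 5)
z = 8 (z = 6 - 1*(-2) = 6 + 2 = 8)
n = √13 (n = √(8 + 5) = √13 ≈ 3.6056)
-7*(n + 14) = -7*(√13 + 14) = -7*(14 + √13) = -98 - 7*√13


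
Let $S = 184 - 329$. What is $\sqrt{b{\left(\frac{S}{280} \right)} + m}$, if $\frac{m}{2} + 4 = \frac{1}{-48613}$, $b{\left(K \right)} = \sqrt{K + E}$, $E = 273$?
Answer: $\frac{\sqrt{-3705553926088 + 16542566383 \sqrt{213626}}}{680582} \approx 2.9167$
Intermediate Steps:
$S = -145$
$b{\left(K \right)} = \sqrt{273 + K}$ ($b{\left(K \right)} = \sqrt{K + 273} = \sqrt{273 + K}$)
$m = - \frac{388906}{48613}$ ($m = -8 + \frac{2}{-48613} = -8 + 2 \left(- \frac{1}{48613}\right) = -8 - \frac{2}{48613} = - \frac{388906}{48613} \approx -8.0$)
$\sqrt{b{\left(\frac{S}{280} \right)} + m} = \sqrt{\sqrt{273 - \frac{145}{280}} - \frac{388906}{48613}} = \sqrt{\sqrt{273 - \frac{29}{56}} - \frac{388906}{48613}} = \sqrt{\sqrt{\frac{15259}{56}} - \frac{388906}{48613}} = \sqrt{\frac{\sqrt{213626}}{28} - \frac{388906}{48613}} = \sqrt{- \frac{388906}{48613} + \frac{\sqrt{213626}}{28}}$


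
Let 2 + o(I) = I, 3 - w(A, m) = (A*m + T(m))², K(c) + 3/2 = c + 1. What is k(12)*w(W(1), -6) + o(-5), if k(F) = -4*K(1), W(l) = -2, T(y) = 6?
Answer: 635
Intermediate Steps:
K(c) = -½ + c (K(c) = -3/2 + (c + 1) = -3/2 + (1 + c) = -½ + c)
k(F) = -2 (k(F) = -4*(-½ + 1) = -4*½ = -2)
w(A, m) = 3 - (6 + A*m)² (w(A, m) = 3 - (A*m + 6)² = 3 - (6 + A*m)²)
o(I) = -2 + I
k(12)*w(W(1), -6) + o(-5) = -2*(3 - (6 - 2*(-6))²) + (-2 - 5) = -2*(3 - (6 + 12)²) - 7 = -2*(3 - 1*18²) - 7 = -2*(3 - 1*324) - 7 = -2*(3 - 324) - 7 = -2*(-321) - 7 = 642 - 7 = 635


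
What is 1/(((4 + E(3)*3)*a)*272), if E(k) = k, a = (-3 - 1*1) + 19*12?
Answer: 1/792064 ≈ 1.2625e-6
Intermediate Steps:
a = 224 (a = (-3 - 1) + 228 = -4 + 228 = 224)
1/(((4 + E(3)*3)*a)*272) = 1/(((4 + 3*3)*224)*272) = 1/(((4 + 9)*224)*272) = 1/((13*224)*272) = 1/(2912*272) = 1/792064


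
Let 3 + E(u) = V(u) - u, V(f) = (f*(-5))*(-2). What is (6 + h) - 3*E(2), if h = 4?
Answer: -35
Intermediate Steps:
V(f) = 10*f (V(f) = -5*f*(-2) = 10*f)
E(u) = -3 + 9*u (E(u) = -3 + (10*u - u) = -3 + 9*u)
(6 + h) - 3*E(2) = (6 + 4) - 3*(-3 + 9*2) = 10 - 3*(-3 + 18) = 10 - 3*15 = 10 - 45 = -35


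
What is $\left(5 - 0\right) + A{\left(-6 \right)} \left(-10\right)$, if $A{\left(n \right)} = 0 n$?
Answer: $5$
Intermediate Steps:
$A{\left(n \right)} = 0$
$\left(5 - 0\right) + A{\left(-6 \right)} \left(-10\right) = \left(5 - 0\right) + 0 \left(-10\right) = \left(5 + 0\right) + 0 = 5 + 0 = 5$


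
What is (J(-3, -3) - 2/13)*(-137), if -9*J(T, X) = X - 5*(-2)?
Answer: 14933/117 ≈ 127.63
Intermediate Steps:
J(T, X) = -10/9 - X/9 (J(T, X) = -(X - 5*(-2))/9 = -(X + 10)/9 = -(10 + X)/9 = -10/9 - X/9)
(J(-3, -3) - 2/13)*(-137) = ((-10/9 - ⅑*(-3)) - 2/13)*(-137) = ((-10/9 + ⅓) - 2*1/13)*(-137) = (-7/9 - 2/13)*(-137) = -109/117*(-137) = 14933/117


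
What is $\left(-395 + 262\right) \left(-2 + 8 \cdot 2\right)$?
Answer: $-1862$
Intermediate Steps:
$\left(-395 + 262\right) \left(-2 + 8 \cdot 2\right) = - 133 \left(-2 + 16\right) = \left(-133\right) 14 = -1862$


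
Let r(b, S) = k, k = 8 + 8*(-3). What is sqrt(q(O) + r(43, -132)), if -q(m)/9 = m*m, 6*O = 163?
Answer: I*sqrt(26633)/2 ≈ 81.598*I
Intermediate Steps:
O = 163/6 (O = (1/6)*163 = 163/6 ≈ 27.167)
k = -16 (k = 8 - 24 = -16)
r(b, S) = -16
q(m) = -9*m**2 (q(m) = -9*m*m = -9*m**2)
sqrt(q(O) + r(43, -132)) = sqrt(-9*(163/6)**2 - 16) = sqrt(-9*26569/36 - 16) = sqrt(-26569/4 - 16) = sqrt(-26633/4) = I*sqrt(26633)/2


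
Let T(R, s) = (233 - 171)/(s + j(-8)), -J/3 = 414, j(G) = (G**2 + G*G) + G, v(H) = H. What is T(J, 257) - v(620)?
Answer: -233678/377 ≈ -619.84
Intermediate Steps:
j(G) = G + 2*G**2 (j(G) = (G**2 + G**2) + G = 2*G**2 + G = G + 2*G**2)
J = -1242 (J = -3*414 = -1242)
T(R, s) = 62/(120 + s) (T(R, s) = (233 - 171)/(s - 8*(1 + 2*(-8))) = 62/(s - 8*(1 - 16)) = 62/(s - 8*(-15)) = 62/(s + 120) = 62/(120 + s))
T(J, 257) - v(620) = 62/(120 + 257) - 1*620 = 62/377 - 620 = -233678/377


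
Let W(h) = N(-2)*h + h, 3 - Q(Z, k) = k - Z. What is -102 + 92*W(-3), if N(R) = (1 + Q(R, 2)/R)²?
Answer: -999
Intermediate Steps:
Q(Z, k) = 3 + Z - k (Q(Z, k) = 3 - (k - Z) = 3 + (Z - k) = 3 + Z - k)
N(R) = (1 + (1 + R)/R)² (N(R) = (1 + (3 + R - 1*2)/R)² = (1 + (3 + R - 2)/R)² = (1 + (1 + R)/R)²)
W(h) = 13*h/4 (W(h) = ((1 + 2*(-2))²/(-2)²)*h + h = ((1 - 4)²/4)*h + h = ((¼)*(-3)²)*h + h = ((¼)*9)*h + h = 9*h/4 + h = 13*h/4)
-102 + 92*W(-3) = -102 + 92*((13/4)*(-3)) = -102 + 92*(-39/4) = -102 - 897 = -999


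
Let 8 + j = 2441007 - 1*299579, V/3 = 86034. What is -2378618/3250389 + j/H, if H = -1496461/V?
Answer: -1796509112400373658/4864080373329 ≈ -3.6934e+5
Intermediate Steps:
V = 258102 (V = 3*86034 = 258102)
j = 2141420 (j = -8 + (2441007 - 1*299579) = -8 + (2441007 - 299579) = -8 + 2141428 = 2141420)
H = -1496461/258102 ≈ -5.7979
-2378618/3250389 + j/H = -2378618/3250389 + 2141420/(-1496461/258102) = -2378618*1/3250389 + 2141420*(-258102/1496461) = -2378618/3250389 - 552704784840/1496461 = -1796509112400373658/4864080373329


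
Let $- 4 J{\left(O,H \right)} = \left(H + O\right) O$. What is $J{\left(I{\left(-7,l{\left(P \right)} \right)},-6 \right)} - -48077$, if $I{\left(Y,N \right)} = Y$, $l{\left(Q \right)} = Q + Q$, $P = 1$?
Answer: $\frac{192217}{4} \approx 48054.0$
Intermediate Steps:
$l{\left(Q \right)} = 2 Q$
$J{\left(O,H \right)} = - \frac{O \left(H + O\right)}{4}$ ($J{\left(O,H \right)} = - \frac{\left(H + O\right) O}{4} = - \frac{O \left(H + O\right)}{4}$)
$J{\left(I{\left(-7,l{\left(P \right)} \right)},-6 \right)} - -48077 = \left(- \frac{1}{4}\right) \left(-7\right) \left(-6 - 7\right) - -48077 = \left(- \frac{1}{4}\right) \left(-7\right) \left(-13\right) + 48077 = - \frac{91}{4} + 48077 = \frac{192217}{4}$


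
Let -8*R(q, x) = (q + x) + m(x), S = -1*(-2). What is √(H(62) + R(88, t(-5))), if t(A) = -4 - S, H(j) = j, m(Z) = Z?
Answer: √210/2 ≈ 7.2457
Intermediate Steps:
S = 2
t(A) = -6 (t(A) = -4 - 1*2 = -4 - 2 = -6)
R(q, x) = -x/4 - q/8 (R(q, x) = -((q + x) + x)/8 = -(q + 2*x)/8 = -x/4 - q/8)
√(H(62) + R(88, t(-5))) = √(62 + (-¼*(-6) - ⅛*88)) = √(62 + (3/2 - 11)) = √(62 - 19/2) = √(105/2) = √210/2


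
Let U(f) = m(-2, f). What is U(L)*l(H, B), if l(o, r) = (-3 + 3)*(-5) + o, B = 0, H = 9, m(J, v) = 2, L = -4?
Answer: 18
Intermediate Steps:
U(f) = 2
l(o, r) = o (l(o, r) = 0*(-5) + o = 0 + o = o)
U(L)*l(H, B) = 2*9 = 18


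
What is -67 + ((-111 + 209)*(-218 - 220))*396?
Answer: -16997971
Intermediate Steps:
-67 + ((-111 + 209)*(-218 - 220))*396 = -67 + (98*(-438))*396 = -67 - 42924*396 = -67 - 16997904 = -16997971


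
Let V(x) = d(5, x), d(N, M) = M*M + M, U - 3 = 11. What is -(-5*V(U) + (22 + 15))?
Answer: 1013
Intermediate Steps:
U = 14 (U = 3 + 11 = 14)
d(N, M) = M + M² (d(N, M) = M² + M = M + M²)
V(x) = x*(1 + x)
-(-5*V(U) + (22 + 15)) = -(-70*(1 + 14) + (22 + 15)) = -(-70*15 + 37) = -(-5*210 + 37) = -(-1050 + 37) = -1*(-1013) = 1013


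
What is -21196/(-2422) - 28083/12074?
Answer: 13421677/2088802 ≈ 6.4255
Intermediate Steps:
-21196/(-2422) - 28083/12074 = -21196*(-1/2422) - 28083*1/12074 = 1514/173 - 28083/12074 = 13421677/2088802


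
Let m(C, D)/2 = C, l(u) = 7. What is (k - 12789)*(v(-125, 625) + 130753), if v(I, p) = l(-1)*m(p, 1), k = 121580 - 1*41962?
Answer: 9322845987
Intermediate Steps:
k = 79618 (k = 121580 - 41962 = 79618)
m(C, D) = 2*C
v(I, p) = 14*p (v(I, p) = 7*(2*p) = 14*p)
(k - 12789)*(v(-125, 625) + 130753) = (79618 - 12789)*(14*625 + 130753) = 66829*(8750 + 130753) = 66829*139503 = 9322845987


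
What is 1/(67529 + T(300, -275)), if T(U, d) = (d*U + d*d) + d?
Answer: 1/60379 ≈ 1.6562e-5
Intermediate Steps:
T(U, d) = d + d² + U*d (T(U, d) = (U*d + d²) + d = (d² + U*d) + d = d + d² + U*d)
1/(67529 + T(300, -275)) = 1/(67529 - 275*(1 + 300 - 275)) = 1/(67529 - 275*26) = 1/(67529 - 7150) = 1/60379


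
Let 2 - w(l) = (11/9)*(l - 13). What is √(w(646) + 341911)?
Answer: 11*√25374/3 ≈ 584.07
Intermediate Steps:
w(l) = 161/9 - 11*l/9 (w(l) = 2 - 11/9*(l - 13) = 2 - 11*(⅑)*(-13 + l) = 2 - 11*(-13 + l)/9 = 2 - (-143/9 + 11*l/9) = 2 + (143/9 - 11*l/9) = 161/9 - 11*l/9)
√(w(646) + 341911) = √((161/9 - 11/9*646) + 341911) = √((161/9 - 7106/9) + 341911) = √(-2315/3 + 341911) = √(1023418/3) = 11*√25374/3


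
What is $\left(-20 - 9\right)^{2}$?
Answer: $841$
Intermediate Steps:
$\left(-20 - 9\right)^{2} = \left(-29\right)^{2} = 841$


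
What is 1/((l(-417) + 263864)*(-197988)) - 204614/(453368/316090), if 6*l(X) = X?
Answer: -211120654868387115533/1479910615851843 ≈ -1.4266e+5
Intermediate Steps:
l(X) = X/6
1/((l(-417) + 263864)*(-197988)) - 204614/(453368/316090) = 1/(((1/6)*(-417) + 263864)*(-197988)) - 204614/(453368/316090) = -1/197988/(-139/2 + 263864) - 204614/(453368*(1/316090)) = -1/197988/(527589/2) - 204614/226684/158045 = (2/527589)*(-1/197988) - 204614*158045/226684 = -1/52228145466 - 16169109815/113342 = -211120654868387115533/1479910615851843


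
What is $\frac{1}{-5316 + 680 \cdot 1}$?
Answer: $- \frac{1}{4636} \approx -0.0002157$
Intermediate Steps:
$\frac{1}{-5316 + 680 \cdot 1} = \frac{1}{-5316 + 680} = \frac{1}{-4636} = - \frac{1}{4636}$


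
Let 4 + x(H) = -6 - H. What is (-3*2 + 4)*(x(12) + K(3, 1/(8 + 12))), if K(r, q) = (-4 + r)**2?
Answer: 42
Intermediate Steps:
x(H) = -10 - H (x(H) = -4 + (-6 - H) = -10 - H)
(-3*2 + 4)*(x(12) + K(3, 1/(8 + 12))) = (-3*2 + 4)*((-10 - 1*12) + (-4 + 3)**2) = (-6 + 4)*((-10 - 12) + (-1)**2) = -2*(-22 + 1) = -2*(-21) = 42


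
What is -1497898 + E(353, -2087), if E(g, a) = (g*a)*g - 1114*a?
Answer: -259231963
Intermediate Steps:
E(g, a) = -1114*a + a*g² (E(g, a) = (a*g)*g - 1114*a = a*g² - 1114*a = -1114*a + a*g²)
-1497898 + E(353, -2087) = -1497898 - 2087*(-1114 + 353²) = -1497898 - 2087*(-1114 + 124609) = -1497898 - 2087*123495 = -1497898 - 257734065 = -259231963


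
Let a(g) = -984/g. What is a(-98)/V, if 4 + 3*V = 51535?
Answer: 492/841673 ≈ 0.00058455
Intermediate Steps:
V = 17177 (V = -4/3 + (⅓)*51535 = -4/3 + 51535/3 = 17177)
a(-98)/V = -984/(-98)/17177 = -984*(-1/98)*(1/17177) = (492/49)*(1/17177) = 492/841673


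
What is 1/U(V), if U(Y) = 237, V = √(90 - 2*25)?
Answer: 1/237 ≈ 0.0042194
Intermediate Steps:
V = 2*√10 (V = √(90 - 50) = √40 = 2*√10 ≈ 6.3246)
1/U(V) = 1/237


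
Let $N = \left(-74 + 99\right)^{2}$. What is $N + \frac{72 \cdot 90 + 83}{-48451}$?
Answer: $\frac{30275312}{48451} \approx 624.86$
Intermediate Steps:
$N = 625$ ($N = 25^{2} = 625$)
$N + \frac{72 \cdot 90 + 83}{-48451} = 625 + \frac{72 \cdot 90 + 83}{-48451} = 625 + \left(6480 + 83\right) \left(- \frac{1}{48451}\right) = 625 + 6563 \left(- \frac{1}{48451}\right) = 625 - \frac{6563}{48451} = \frac{30275312}{48451}$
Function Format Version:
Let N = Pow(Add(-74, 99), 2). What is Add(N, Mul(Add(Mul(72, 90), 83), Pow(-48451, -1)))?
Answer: Rational(30275312, 48451) ≈ 624.86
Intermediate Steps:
N = 625 (N = Pow(25, 2) = 625)
Add(N, Mul(Add(Mul(72, 90), 83), Pow(-48451, -1))) = Add(625, Mul(Add(Mul(72, 90), 83), Pow(-48451, -1))) = Add(625, Mul(Add(6480, 83), Rational(-1, 48451))) = Add(625, Mul(6563, Rational(-1, 48451))) = Add(625, Rational(-6563, 48451)) = Rational(30275312, 48451)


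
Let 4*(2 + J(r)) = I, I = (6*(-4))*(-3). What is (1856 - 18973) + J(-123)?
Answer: -17101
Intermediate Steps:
I = 72 (I = -24*(-3) = 72)
J(r) = 16 (J(r) = -2 + (1/4)*72 = -2 + 18 = 16)
(1856 - 18973) + J(-123) = (1856 - 18973) + 16 = -17117 + 16 = -17101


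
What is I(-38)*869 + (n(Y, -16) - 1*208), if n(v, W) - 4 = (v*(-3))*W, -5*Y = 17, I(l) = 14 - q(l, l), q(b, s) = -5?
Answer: 80719/5 ≈ 16144.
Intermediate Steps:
I(l) = 19 (I(l) = 14 - 1*(-5) = 14 + 5 = 19)
Y = -17/5 (Y = -⅕*17 = -17/5 ≈ -3.4000)
n(v, W) = 4 - 3*W*v (n(v, W) = 4 + (v*(-3))*W = 4 + (-3*v)*W = 4 - 3*W*v)
I(-38)*869 + (n(Y, -16) - 1*208) = 19*869 + ((4 - 3*(-16)*(-17/5)) - 1*208) = 16511 + ((4 - 816/5) - 208) = 16511 + (-796/5 - 208) = 16511 - 1836/5 = 80719/5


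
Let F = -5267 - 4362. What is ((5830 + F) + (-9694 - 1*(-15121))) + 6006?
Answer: 7634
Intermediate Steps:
F = -9629
((5830 + F) + (-9694 - 1*(-15121))) + 6006 = ((5830 - 9629) + (-9694 - 1*(-15121))) + 6006 = (-3799 + (-9694 + 15121)) + 6006 = (-3799 + 5427) + 6006 = 1628 + 6006 = 7634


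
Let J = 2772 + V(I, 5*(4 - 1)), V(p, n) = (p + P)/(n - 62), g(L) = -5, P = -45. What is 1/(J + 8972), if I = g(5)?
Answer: 47/552018 ≈ 8.5142e-5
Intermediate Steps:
I = -5
V(p, n) = (-45 + p)/(-62 + n) (V(p, n) = (p - 45)/(n - 62) = (-45 + p)/(-62 + n))
J = 130334/47 (J = 2772 + (-45 - 5)/(-62 + 5*(4 - 1)) = 2772 - 50/(-62 + 5*3) = 2772 - 50/(-62 + 15) = 2772 - 50/(-47) = 2772 - 1/47*(-50) = 2772 + 50/47 = 130334/47 ≈ 2773.1)
1/(J + 8972) = 1/(130334/47 + 8972) = 1/(552018/47) = 47/552018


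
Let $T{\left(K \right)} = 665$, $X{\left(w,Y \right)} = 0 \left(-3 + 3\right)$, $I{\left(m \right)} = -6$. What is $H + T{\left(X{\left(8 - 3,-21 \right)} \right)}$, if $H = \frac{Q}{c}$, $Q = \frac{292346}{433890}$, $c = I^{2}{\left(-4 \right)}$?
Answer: $\frac{5193809473}{7810020} \approx 665.02$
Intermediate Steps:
$X{\left(w,Y \right)} = 0$ ($X{\left(w,Y \right)} = 0 \cdot 0 = 0$)
$c = 36$ ($c = \left(-6\right)^{2} = 36$)
$Q = \frac{146173}{216945}$ ($Q = 292346 \cdot \frac{1}{433890} = \frac{146173}{216945} \approx 0.67378$)
$H = \frac{146173}{7810020}$ ($H = \frac{146173}{216945 \cdot 36} = \frac{146173}{216945} \cdot \frac{1}{36} = \frac{146173}{7810020} \approx 0.018716$)
$H + T{\left(X{\left(8 - 3,-21 \right)} \right)} = \frac{146173}{7810020} + 665 = \frac{5193809473}{7810020}$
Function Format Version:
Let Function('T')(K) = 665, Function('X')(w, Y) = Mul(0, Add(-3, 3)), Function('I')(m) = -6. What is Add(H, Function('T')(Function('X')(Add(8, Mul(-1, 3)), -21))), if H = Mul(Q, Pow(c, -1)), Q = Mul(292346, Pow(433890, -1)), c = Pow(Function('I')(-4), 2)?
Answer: Rational(5193809473, 7810020) ≈ 665.02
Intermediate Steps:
Function('X')(w, Y) = 0 (Function('X')(w, Y) = Mul(0, 0) = 0)
c = 36 (c = Pow(-6, 2) = 36)
Q = Rational(146173, 216945) (Q = Mul(292346, Rational(1, 433890)) = Rational(146173, 216945) ≈ 0.67378)
H = Rational(146173, 7810020) (H = Mul(Rational(146173, 216945), Pow(36, -1)) = Mul(Rational(146173, 216945), Rational(1, 36)) = Rational(146173, 7810020) ≈ 0.018716)
Add(H, Function('T')(Function('X')(Add(8, Mul(-1, 3)), -21))) = Add(Rational(146173, 7810020), 665) = Rational(5193809473, 7810020)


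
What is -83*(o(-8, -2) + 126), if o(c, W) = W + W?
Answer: -10126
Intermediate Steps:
o(c, W) = 2*W
-83*(o(-8, -2) + 126) = -83*(2*(-2) + 126) = -83*(-4 + 126) = -83*122 = -10126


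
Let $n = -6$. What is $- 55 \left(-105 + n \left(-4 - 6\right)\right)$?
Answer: $2475$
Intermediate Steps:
$- 55 \left(-105 + n \left(-4 - 6\right)\right) = - 55 \left(-105 - 6 \left(-4 - 6\right)\right) = - 55 \left(-105 - -60\right) = - 55 \left(-105 + 60\right) = \left(-55\right) \left(-45\right) = 2475$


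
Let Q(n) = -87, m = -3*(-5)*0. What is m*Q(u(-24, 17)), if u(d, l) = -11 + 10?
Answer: 0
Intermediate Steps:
u(d, l) = -1
m = 0 (m = 15*0 = 0)
m*Q(u(-24, 17)) = 0*(-87) = 0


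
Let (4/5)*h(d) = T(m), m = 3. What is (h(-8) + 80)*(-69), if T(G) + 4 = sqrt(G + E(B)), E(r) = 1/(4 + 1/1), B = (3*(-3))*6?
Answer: -5175 - 69*sqrt(5) ≈ -5329.3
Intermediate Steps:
B = -54 (B = -9*6 = -54)
E(r) = 1/5 (E(r) = 1/(4 + 1) = 1/5)
T(G) = -4 + sqrt(1/5 + G) (T(G) = -4 + sqrt(G + 1/5) = -4 + sqrt(1/5 + G))
h(d) = -5 + sqrt(5) (h(d) = 5*(-4 + sqrt(5 + 25*3)/5)/4 = 5*(-4 + sqrt(5 + 75)/5)/4 = 5*(-4 + sqrt(80)/5)/4 = 5*(-4 + (4*sqrt(5))/5)/4 = 5*(-4 + 4*sqrt(5)/5)/4 = -5 + sqrt(5))
(h(-8) + 80)*(-69) = ((-5 + sqrt(5)) + 80)*(-69) = (75 + sqrt(5))*(-69) = -5175 - 69*sqrt(5)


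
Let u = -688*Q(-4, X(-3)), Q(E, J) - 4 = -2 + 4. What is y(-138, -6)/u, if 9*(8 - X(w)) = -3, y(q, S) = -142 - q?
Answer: 1/1032 ≈ 0.00096899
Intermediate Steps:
X(w) = 25/3 (X(w) = 8 - ⅑*(-3) = 8 + ⅓ = 25/3)
Q(E, J) = 6 (Q(E, J) = 4 + (-2 + 4) = 4 + 2 = 6)
u = -4128 (u = -688*6 = -4128)
y(-138, -6)/u = (-142 - 1*(-138))/(-4128) = (-142 + 138)*(-1/4128) = -4*(-1/4128) = 1/1032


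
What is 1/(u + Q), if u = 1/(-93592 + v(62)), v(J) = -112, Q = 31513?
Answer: 93704/2952894151 ≈ 3.1733e-5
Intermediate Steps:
u = -1/93704 (u = 1/(-93592 - 112) = 1/(-93704) = -1/93704 ≈ -1.0672e-5)
1/(u + Q) = 1/(-1/93704 + 31513) = 1/(2952894151/93704) = 93704/2952894151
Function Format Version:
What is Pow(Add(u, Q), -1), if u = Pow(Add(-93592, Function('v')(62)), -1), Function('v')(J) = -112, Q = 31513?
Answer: Rational(93704, 2952894151) ≈ 3.1733e-5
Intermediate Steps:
u = Rational(-1, 93704) (u = Pow(Add(-93592, -112), -1) = Pow(-93704, -1) = Rational(-1, 93704) ≈ -1.0672e-5)
Pow(Add(u, Q), -1) = Pow(Add(Rational(-1, 93704), 31513), -1) = Pow(Rational(2952894151, 93704), -1) = Rational(93704, 2952894151)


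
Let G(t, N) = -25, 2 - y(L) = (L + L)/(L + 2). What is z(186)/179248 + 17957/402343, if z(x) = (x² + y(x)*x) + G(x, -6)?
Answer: 805098176681/3389601369008 ≈ 0.23752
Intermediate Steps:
y(L) = 2 - 2*L/(2 + L) (y(L) = 2 - (L + L)/(L + 2) = 2 - 2*L/(2 + L))
z(x) = -25 + x² + 4*x/(2 + x) (z(x) = (x² + (4/(2 + x))*x) - 25 = (x² + 4*x/(2 + x)) - 25 = -25 + x² + 4*x/(2 + x))
z(186)/179248 + 17957/402343 = ((4*186 + (-25 + 186²)*(2 + 186))/(2 + 186))/179248 + 17957/402343 = ((744 + (-25 + 34596)*188)/188)*(1/179248) + 17957*(1/402343) = ((744 + 34571*188)/188)*(1/179248) + 17957/402343 = ((744 + 6499348)/188)*(1/179248) + 17957/402343 = ((1/188)*6500092)*(1/179248) + 17957/402343 = (1625023/47)*(1/179248) + 17957/402343 = 1625023/8424656 + 17957/402343 = 805098176681/3389601369008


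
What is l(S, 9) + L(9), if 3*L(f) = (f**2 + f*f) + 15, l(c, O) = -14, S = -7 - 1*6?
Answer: 45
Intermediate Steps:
S = -13 (S = -7 - 6 = -13)
L(f) = 5 + 2*f**2/3 (L(f) = ((f**2 + f*f) + 15)/3 = ((f**2 + f**2) + 15)/3 = (2*f**2 + 15)/3 = (15 + 2*f**2)/3 = 5 + 2*f**2/3)
l(S, 9) + L(9) = -14 + (5 + (2/3)*9**2) = -14 + (5 + (2/3)*81) = -14 + (5 + 54) = -14 + 59 = 45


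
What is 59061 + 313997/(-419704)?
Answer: 24787823947/419704 ≈ 59060.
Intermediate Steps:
59061 + 313997/(-419704) = 59061 + 313997*(-1/419704) = 59061 - 313997/419704 = 24787823947/419704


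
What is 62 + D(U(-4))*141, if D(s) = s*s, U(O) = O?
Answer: 2318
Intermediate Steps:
D(s) = s²
62 + D(U(-4))*141 = 62 + (-4)²*141 = 62 + 16*141 = 62 + 2256 = 2318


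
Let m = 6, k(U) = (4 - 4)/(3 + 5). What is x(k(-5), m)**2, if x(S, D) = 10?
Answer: 100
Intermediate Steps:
k(U) = 0 (k(U) = 0/8 = 0*(1/8) = 0)
x(k(-5), m)**2 = 10**2 = 100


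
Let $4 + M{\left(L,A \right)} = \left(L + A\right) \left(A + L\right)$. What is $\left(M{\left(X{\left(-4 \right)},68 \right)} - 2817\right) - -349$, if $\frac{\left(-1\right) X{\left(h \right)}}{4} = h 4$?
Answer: $14952$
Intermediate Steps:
$X{\left(h \right)} = - 16 h$ ($X{\left(h \right)} = - 4 h 4 = - 4 \cdot 4 h = - 16 h$)
$M{\left(L,A \right)} = -4 + \left(A + L\right)^{2}$ ($M{\left(L,A \right)} = -4 + \left(L + A\right) \left(A + L\right) = -4 + \left(A + L\right) \left(A + L\right) = -4 + \left(A + L\right)^{2}$)
$\left(M{\left(X{\left(-4 \right)},68 \right)} - 2817\right) - -349 = \left(\left(-4 + \left(68 - -64\right)^{2}\right) - 2817\right) - -349 = \left(\left(-4 + \left(68 + 64\right)^{2}\right) - 2817\right) + \left(-4673 + 5022\right) = \left(\left(-4 + 132^{2}\right) - 2817\right) + 349 = \left(\left(-4 + 17424\right) - 2817\right) + 349 = \left(17420 - 2817\right) + 349 = 14603 + 349 = 14952$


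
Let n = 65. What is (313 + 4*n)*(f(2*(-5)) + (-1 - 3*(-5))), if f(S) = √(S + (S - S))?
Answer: 8022 + 573*I*√10 ≈ 8022.0 + 1812.0*I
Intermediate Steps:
f(S) = √S (f(S) = √(S + 0) = √S)
(313 + 4*n)*(f(2*(-5)) + (-1 - 3*(-5))) = (313 + 4*65)*(√(2*(-5)) + (-1 - 3*(-5))) = (313 + 260)*(√(-10) + (-1 + 15)) = 573*(I*√10 + 14) = 573*(14 + I*√10) = 8022 + 573*I*√10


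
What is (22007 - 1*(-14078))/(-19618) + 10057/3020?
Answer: 44160763/29623180 ≈ 1.4907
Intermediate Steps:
(22007 - 1*(-14078))/(-19618) + 10057/3020 = (22007 + 14078)*(-1/19618) + 10057*(1/3020) = 36085*(-1/19618) + 10057/3020 = -36085/19618 + 10057/3020 = 44160763/29623180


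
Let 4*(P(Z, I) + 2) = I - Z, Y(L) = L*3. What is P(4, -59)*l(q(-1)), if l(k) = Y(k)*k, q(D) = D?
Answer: -213/4 ≈ -53.250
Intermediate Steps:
Y(L) = 3*L
P(Z, I) = -2 - Z/4 + I/4 (P(Z, I) = -2 + (I - Z)/4 = -2 + (-Z/4 + I/4) = -2 - Z/4 + I/4)
l(k) = 3*k² (l(k) = (3*k)*k = 3*k²)
P(4, -59)*l(q(-1)) = (-2 - ¼*4 + (¼)*(-59))*(3*(-1)²) = (-2 - 1 - 59/4)*(3*1) = -71/4*3 = -213/4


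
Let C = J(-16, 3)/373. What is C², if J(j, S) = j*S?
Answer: 2304/139129 ≈ 0.016560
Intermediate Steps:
J(j, S) = S*j
C = -48/373 (C = (3*(-16))/373 = -48*1/373 = -48/373 ≈ -0.12869)
C² = (-48/373)² = 2304/139129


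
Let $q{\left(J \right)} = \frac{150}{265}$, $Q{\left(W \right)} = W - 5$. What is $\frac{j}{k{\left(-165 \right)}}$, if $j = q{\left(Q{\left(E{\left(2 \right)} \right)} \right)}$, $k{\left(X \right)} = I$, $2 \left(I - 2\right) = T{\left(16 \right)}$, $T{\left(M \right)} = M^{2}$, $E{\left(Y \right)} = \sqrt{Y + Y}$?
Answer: $\frac{3}{689} \approx 0.0043541$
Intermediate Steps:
$E{\left(Y \right)} = \sqrt{2} \sqrt{Y}$ ($E{\left(Y \right)} = \sqrt{2 Y} = \sqrt{2} \sqrt{Y}$)
$Q{\left(W \right)} = -5 + W$
$I = 130$ ($I = 2 + \frac{16^{2}}{2} = 2 + \frac{1}{2} \cdot 256 = 2 + 128 = 130$)
$k{\left(X \right)} = 130$
$q{\left(J \right)} = \frac{30}{53}$ ($q{\left(J \right)} = 150 \cdot \frac{1}{265} = \frac{30}{53}$)
$j = \frac{30}{53} \approx 0.56604$
$\frac{j}{k{\left(-165 \right)}} = \frac{30}{53 \cdot 130} = \frac{30}{53} \cdot \frac{1}{130} = \frac{3}{689}$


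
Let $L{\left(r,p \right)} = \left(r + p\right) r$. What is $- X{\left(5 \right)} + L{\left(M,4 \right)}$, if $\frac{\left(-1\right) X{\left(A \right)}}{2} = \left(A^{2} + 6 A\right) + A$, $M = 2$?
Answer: $132$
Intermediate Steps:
$X{\left(A \right)} = - 14 A - 2 A^{2}$ ($X{\left(A \right)} = - 2 \left(\left(A^{2} + 6 A\right) + A\right) = - 2 \left(A^{2} + 7 A\right) = - 14 A - 2 A^{2}$)
$L{\left(r,p \right)} = r \left(p + r\right)$ ($L{\left(r,p \right)} = \left(p + r\right) r = r \left(p + r\right)$)
$- X{\left(5 \right)} + L{\left(M,4 \right)} = - \left(-2\right) 5 \left(7 + 5\right) + 2 \left(4 + 2\right) = - \left(-2\right) 5 \cdot 12 + 2 \cdot 6 = \left(-1\right) \left(-120\right) + 12 = 120 + 12 = 132$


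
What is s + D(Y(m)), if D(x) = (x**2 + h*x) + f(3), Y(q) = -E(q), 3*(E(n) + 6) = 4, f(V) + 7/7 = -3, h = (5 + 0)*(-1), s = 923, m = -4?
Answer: 8257/9 ≈ 917.44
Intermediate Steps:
h = -5 (h = 5*(-1) = -5)
f(V) = -4 (f(V) = -1 - 3 = -4)
E(n) = -14/3 (E(n) = -6 + (1/3)*4 = -6 + 4/3 = -14/3)
Y(q) = 14/3 (Y(q) = -1*(-14/3) = 14/3)
D(x) = -4 + x**2 - 5*x (D(x) = (x**2 - 5*x) - 4 = -4 + x**2 - 5*x)
s + D(Y(m)) = 923 + (-4 + (14/3)**2 - 5*14/3) = 923 + (-4 + 196/9 - 70/3) = 923 - 50/9 = 8257/9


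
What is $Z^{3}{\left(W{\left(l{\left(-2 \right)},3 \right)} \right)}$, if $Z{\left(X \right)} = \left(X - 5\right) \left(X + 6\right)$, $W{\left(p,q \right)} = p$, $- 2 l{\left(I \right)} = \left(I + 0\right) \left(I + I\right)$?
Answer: $-5832$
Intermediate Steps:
$l{\left(I \right)} = - I^{2}$ ($l{\left(I \right)} = - \frac{\left(I + 0\right) \left(I + I\right)}{2} = - \frac{I 2 I}{2} = - \frac{2 I^{2}}{2} = - I^{2}$)
$Z{\left(X \right)} = \left(-5 + X\right) \left(6 + X\right)$
$Z^{3}{\left(W{\left(l{\left(-2 \right)},3 \right)} \right)} = \left(-30 - \left(-2\right)^{2} + \left(- \left(-2\right)^{2}\right)^{2}\right)^{3} = \left(-30 - 4 + \left(\left(-1\right) 4\right)^{2}\right)^{3} = \left(-30 - 4 + \left(-4\right)^{2}\right)^{3} = \left(-30 - 4 + 16\right)^{3} = \left(-18\right)^{3} = -5832$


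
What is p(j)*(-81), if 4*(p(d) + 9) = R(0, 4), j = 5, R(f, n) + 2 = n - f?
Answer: 1377/2 ≈ 688.50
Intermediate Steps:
R(f, n) = -2 + n - f (R(f, n) = -2 + (n - f) = -2 + n - f)
p(d) = -17/2 (p(d) = -9 + (-2 + 4 - 1*0)/4 = -9 + (-2 + 4 + 0)/4 = -9 + (1/4)*2 = -9 + 1/2 = -17/2)
p(j)*(-81) = -17/2*(-81) = 1377/2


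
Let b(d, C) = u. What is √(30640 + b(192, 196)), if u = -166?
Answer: 3*√3386 ≈ 174.57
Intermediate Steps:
b(d, C) = -166
√(30640 + b(192, 196)) = √(30640 - 166) = √30474 = 3*√3386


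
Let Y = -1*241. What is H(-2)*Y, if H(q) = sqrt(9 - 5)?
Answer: -482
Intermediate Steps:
Y = -241
H(q) = 2 (H(q) = sqrt(4) = 2)
H(-2)*Y = 2*(-241) = -482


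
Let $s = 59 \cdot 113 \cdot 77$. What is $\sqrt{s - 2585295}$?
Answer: $8 i \sqrt{32374} \approx 1439.4 i$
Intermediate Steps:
$s = 513359$ ($s = 6667 \cdot 77 = 513359$)
$\sqrt{s - 2585295} = \sqrt{513359 - 2585295} = \sqrt{-2071936} = 8 i \sqrt{32374}$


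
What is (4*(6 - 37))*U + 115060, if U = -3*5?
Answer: 116920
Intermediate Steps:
U = -15
(4*(6 - 37))*U + 115060 = (4*(6 - 37))*(-15) + 115060 = (4*(-31))*(-15) + 115060 = -124*(-15) + 115060 = 1860 + 115060 = 116920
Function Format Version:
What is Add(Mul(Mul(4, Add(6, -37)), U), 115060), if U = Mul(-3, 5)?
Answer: 116920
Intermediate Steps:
U = -15
Add(Mul(Mul(4, Add(6, -37)), U), 115060) = Add(Mul(Mul(4, Add(6, -37)), -15), 115060) = Add(Mul(Mul(4, -31), -15), 115060) = Add(Mul(-124, -15), 115060) = Add(1860, 115060) = 116920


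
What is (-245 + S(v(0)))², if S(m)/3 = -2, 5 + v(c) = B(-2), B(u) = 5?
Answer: 63001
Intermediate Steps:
v(c) = 0 (v(c) = -5 + 5 = 0)
S(m) = -6 (S(m) = 3*(-2) = -6)
(-245 + S(v(0)))² = (-245 - 6)² = (-251)² = 63001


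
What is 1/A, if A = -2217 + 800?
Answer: -1/1417 ≈ -0.00070572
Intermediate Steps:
A = -1417
1/A = 1/(-1417) = -1/1417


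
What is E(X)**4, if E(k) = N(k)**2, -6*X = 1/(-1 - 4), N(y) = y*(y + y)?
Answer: 1/1681512539062500000000 ≈ 5.9470e-22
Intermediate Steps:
N(y) = 2*y**2 (N(y) = y*(2*y) = 2*y**2)
X = 1/30 (X = -1/(6*(-1 - 4)) = -1/6/(-5) = -1/6*(-1/5) = 1/30 ≈ 0.033333)
E(k) = 4*k**4 (E(k) = (2*k**2)**2 = 4*k**4)
E(X)**4 = (4*(1/30)**4)**4 = (4*(1/810000))**4 = (1/202500)**4 = 1/1681512539062500000000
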